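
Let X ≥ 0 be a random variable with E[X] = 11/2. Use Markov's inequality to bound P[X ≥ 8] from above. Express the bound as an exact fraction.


μ = E[X] = 11/2, a = 8.
Markov: P[X ≥ 8] ≤ μ/a = (11/2)/8 = 11/16.
Numerically: ≈ 0.688.
(Since a = 8 > μ = 5.500, the bound 11/16 is < 1 and informative.)

P[X ≥ 8] ≤ 11/16 ≈ 0.688.


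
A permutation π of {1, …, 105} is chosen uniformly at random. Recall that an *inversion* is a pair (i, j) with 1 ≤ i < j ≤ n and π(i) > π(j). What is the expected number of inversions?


Write X = Σ X_I over the C(105, 2) = 5460 pairs i < j, with X_I the indicator of one inversion.
There are 5460 indicators.
For each fixed pair i < j, the values π(i) and π(j) are two distinct elements of {1, …, 105} in uniformly random order; by symmetry P[π(i) > π(j)] = 1/2.
By linearity: E[X] = 5460 · (1/2) = C(105, 2) · (1/2) = 5460/2 = 2730 ≈ 2730.000000.

E[X] = 2730 = 2730.000000.


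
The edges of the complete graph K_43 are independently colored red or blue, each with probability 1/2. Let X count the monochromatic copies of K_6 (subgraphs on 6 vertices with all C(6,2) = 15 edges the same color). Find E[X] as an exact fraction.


Let X = Σ_S X_S over the C(43, 6) = 6096454 subsets S of size 6, where X_S = 1 if the K_6 on S is monochromatic.
For a fixed S, the K_6 on S has C(6, 2) = 15 edges. P[all 15 edges red] = (1/2)^15, and likewise for blue, so P[monochromatic] = 2·(1/2)^15 = 2^{1 − 15} = 1/16384.
By linearity: E[X] = C(43, 6) · 2^{1 − 15} = 6096454 · 1/16384 = 3048227/8192.
Numerically: E[X] ≈ 372.098.

E[X] = C(43,6)·2^(1−C(6,2)) = 3048227/8192 ≈ 372.098.


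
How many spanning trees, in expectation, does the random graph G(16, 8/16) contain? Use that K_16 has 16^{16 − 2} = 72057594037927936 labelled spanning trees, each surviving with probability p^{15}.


K_16 has 16^{16 − 2} = 72057594037927936 labelled spanning trees.
For each such spanning tree H, let X_H = 1 if all 15 edges of H are present in G. Then P[X_H = 1] = p^{15} = (1/2)^{15} = 1/32768.
By linearity: E[X] = Σ_H E[X_H] = 72057594037927936 · p^{15} = 72057594037927936 · 1/32768 = 2199023255552.
Numerically: E[X] ≈ 2.199e+12.

E[X] = 72057594037927936 · (1/2)^{15} = 2199023255552 ≈ 2.199e+12.


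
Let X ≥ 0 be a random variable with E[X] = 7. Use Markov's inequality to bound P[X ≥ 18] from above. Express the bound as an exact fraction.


μ = E[X] = 7, a = 18.
Markov: P[X ≥ 18] ≤ μ/a = (7)/18 = 7/18.
Numerically: ≈ 0.389.
(Since a = 18 > μ = 7.000, the bound 7/18 is < 1 and informative.)

P[X ≥ 18] ≤ 7/18 ≈ 0.389.


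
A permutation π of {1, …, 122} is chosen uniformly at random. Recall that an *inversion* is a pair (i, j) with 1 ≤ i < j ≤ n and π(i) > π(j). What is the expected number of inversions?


Write X = Σ X_I over the C(122, 2) = 7381 pairs i < j, with X_I the indicator of one inversion.
There are 7381 indicators.
For each fixed pair i < j, the values π(i) and π(j) are two distinct elements of {1, …, 122} in uniformly random order; by symmetry P[π(i) > π(j)] = 1/2.
By linearity: E[X] = 7381 · (1/2) = C(122, 2) · (1/2) = 7381/2 = 7381/2 ≈ 3690.500000.

E[X] = 7381/2 = 3690.500000.


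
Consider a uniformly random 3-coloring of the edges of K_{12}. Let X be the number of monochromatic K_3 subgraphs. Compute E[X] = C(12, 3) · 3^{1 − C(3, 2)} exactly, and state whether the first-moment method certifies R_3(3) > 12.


E[X] = C(12, 3) · 3^{1 − 3} = 220 · 3^{−2} = 220/9.
As a reduced fraction: E[X] = 220/9 ≈ 24.444444.
Is E[X] < 1? NO.
Since E[X] ≥ 1, the first-moment bound is inconclusive at n = 12; it does NOT by itself certify R_3(3) > 12.

E[X] = 220/9 ≈ 24.444444; E[X] ≥ 1; first-moment method inconclusive here.


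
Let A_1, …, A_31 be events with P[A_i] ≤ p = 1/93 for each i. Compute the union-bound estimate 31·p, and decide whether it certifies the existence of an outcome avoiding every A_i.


Union bound: P[∪_{i=1}^{31} A_i] ≤ Σ_i P[A_i] ≤ 31·p = 31·(1/93) = 1/3.
Numerically: 1/3 ≈ 0.3333333.
Is 1/3 < 1? YES.
Since P[∪ A_i] ≤ 1/3 < 1, the complement has P[∩ A_i^c] ≥ 1 − 1/3 = 2/3 > 0, so some outcome avoids every A_i.

31·p = 1/3 ≈ 0.3333333; existence CERTIFIED by the union bound.


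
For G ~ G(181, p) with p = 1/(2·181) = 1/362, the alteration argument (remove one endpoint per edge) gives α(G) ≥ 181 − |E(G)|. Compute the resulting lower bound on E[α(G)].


E[|E(G)|] = C(181, 2)·p = 16290 · (1/362) = 45.
E[α(G)] ≥ n − E[|E(G)|] = 181 − 45 = 136.
Numerically: ≈ 136.00000.
(This is only a lower bound; the true E[α(G)] may be larger.)

E[α(G)] ≥ 136 ≈ 136.00000.


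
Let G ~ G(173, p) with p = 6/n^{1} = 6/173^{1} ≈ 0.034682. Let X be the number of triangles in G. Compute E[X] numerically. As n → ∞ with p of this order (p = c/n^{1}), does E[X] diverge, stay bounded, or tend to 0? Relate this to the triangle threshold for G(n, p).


Number of potential triangles: C(173, 3) = 848046.
Each occurs with probability p³ ≈ (0.034682)³ ≈ 4.1717228e-05.
By linearity: E[X] = C(173, 3)·p³ ≈ 848046 · 4.1717228e-05 ≈ 35.37813.
Here α = 1, so p = 6/n is exactly at the triangle threshold p ~ 1/n. Asymptotically E[X] → c³/6 = 6³/6 = 36 ≈ 36.00000, a bounded constant. In this regime the triangle count is asymptotically Poisson(c³/6).

E[X] ≈ 35.37813; in regime p = Θ(1/n^{1}) E[X] stays bounded (at the triangle threshold p ~ 1/n).


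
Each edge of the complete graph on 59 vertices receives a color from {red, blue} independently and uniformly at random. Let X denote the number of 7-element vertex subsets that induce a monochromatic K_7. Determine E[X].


Let X = Σ_S X_S over the C(59, 7) = 341149446 subsets S of size 7, where X_S = 1 if the K_7 on S is monochromatic.
For a fixed S, the K_7 on S has C(7, 2) = 21 edges. P[all 21 edges red] = (1/2)^21, and likewise for blue, so P[monochromatic] = 2·(1/2)^21 = 2^{1 − 21} = 1/1048576.
By linearity of expectation: E[X] = C(59, 7) · 2^{1 − 21} = 341149446 · 1/1048576 = 170574723/524288.
Numerically: E[X] ≈ 325.34546.

E[X] = C(59,7)·2^(1−C(7,2)) = 170574723/524288 ≈ 325.34546.


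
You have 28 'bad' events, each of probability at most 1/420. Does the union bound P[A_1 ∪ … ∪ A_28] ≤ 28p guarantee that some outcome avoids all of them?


Union bound: P[∪_{i=1}^{28} A_i] ≤ Σ_i P[A_i] ≤ 28·p = 28·(1/420) = 1/15.
Numerically: 1/15 ≈ 0.0666667.
Is 1/15 < 1? YES.
Since P[∪ A_i] ≤ 1/15 < 1, the complement has P[∩ A_i^c] ≥ 1 − 1/15 = 14/15 > 0, so some outcome avoids every A_i.

28·p = 1/15 ≈ 0.0666667; existence CERTIFIED by the union bound.


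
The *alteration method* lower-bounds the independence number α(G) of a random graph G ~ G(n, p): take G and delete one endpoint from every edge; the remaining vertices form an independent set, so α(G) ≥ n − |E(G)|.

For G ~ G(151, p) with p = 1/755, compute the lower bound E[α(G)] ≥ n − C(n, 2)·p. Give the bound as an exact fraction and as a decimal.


E[|E(G)|] = C(151, 2)·p = 11325 · (1/755) = 15.
E[α(G)] ≥ n − E[|E(G)|] = 151 − 15 = 136.
Numerically: ≈ 136.0000.
(This is only a lower bound; the true E[α(G)] may be larger.)

E[α(G)] ≥ 136 ≈ 136.0000.


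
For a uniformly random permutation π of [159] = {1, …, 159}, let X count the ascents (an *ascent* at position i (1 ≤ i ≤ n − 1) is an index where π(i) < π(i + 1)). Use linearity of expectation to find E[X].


Write X = Σ X_I over i = 1, …, 158, with X_I the indicator of one ascent.
There are 158 indicators.
For each fixed i, the pair (π(i), π(i+1)) is a uniformly random ordered pair of distinct values from {1, …, 159}; by symmetry P[π(i) < π(i+1)] = 1/2.
By linearity: E[X] = 158 · (1/2) = (159 − 1) · (1/2) = 79 ≈ 79.000.

E[X] = 79 = 79.000.


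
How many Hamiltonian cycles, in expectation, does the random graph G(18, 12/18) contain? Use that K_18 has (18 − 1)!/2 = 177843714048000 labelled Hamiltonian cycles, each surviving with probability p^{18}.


K_18 has (18 − 1)!/2 = 177843714048000 labelled Hamiltonian cycles.
For each such Hamiltonian cycle H, let X_H = 1 if all 18 edges of H are present in G. Then P[X_H = 1] = p^{18} = (2/3)^{18} = 262144/387420489.
By linearity: E[X] = Σ_H E[X_H] = 177843714048000 · p^{18} = 177843714048000 · 262144/387420489 = 63951526166528000/531441.
Numerically: E[X] ≈ 1.2e+11.

E[X] = 177843714048000 · (2/3)^{18} = 63951526166528000/531441 ≈ 1.2e+11.


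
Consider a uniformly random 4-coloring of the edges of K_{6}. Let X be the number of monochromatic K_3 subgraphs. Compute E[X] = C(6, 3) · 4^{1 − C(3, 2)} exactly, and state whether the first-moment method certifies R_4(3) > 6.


E[X] = C(6, 3) · 4^{1 − 3} = 20 · 4^{−2} = 20/16.
As a reduced fraction: E[X] = 5/4 ≈ 1.250000.
Is E[X] < 1? NO.
Since E[X] ≥ 1, the first-moment bound is inconclusive at n = 6; it does NOT by itself certify R_4(3) > 6.

E[X] = 5/4 ≈ 1.250000; E[X] ≥ 1; first-moment method inconclusive here.


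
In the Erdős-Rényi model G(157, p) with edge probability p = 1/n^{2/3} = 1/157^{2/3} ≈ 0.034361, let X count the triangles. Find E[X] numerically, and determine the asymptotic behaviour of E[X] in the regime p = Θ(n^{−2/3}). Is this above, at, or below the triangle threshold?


Number of potential triangles: C(157, 3) = 632710.
Each occurs with probability p³ ≈ (0.034361)³ ≈ 4.0569597e-05.
By linearity: E[X] = C(157, 3)·p³ ≈ 632710 · 4.0569597e-05 ≈ 25.66879.
Since α = 2/3 < 1, p = c/n^{2/3} ≫ 1/n is above the triangle threshold p ~ 1/n. Asymptotically E[X] ~ (c³/6)·n^{3(1−α)} = (1³/6)·n^{1} → ∞; triangles are abundant w.h.p.

E[X] ≈ 25.66879; in regime p = Θ(1/n^{2/3}) E[X] diverges (above the triangle threshold p ~ 1/n).


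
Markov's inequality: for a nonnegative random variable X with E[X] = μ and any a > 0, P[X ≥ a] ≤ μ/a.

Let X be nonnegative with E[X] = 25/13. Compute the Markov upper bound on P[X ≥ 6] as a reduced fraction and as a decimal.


μ = E[X] = 25/13, a = 6.
Markov: P[X ≥ 6] ≤ μ/a = (25/13)/6 = 25/78.
Numerically: ≈ 0.320513.
(Since a = 6 > μ = 1.923077, the bound 25/78 is < 1 and informative.)

P[X ≥ 6] ≤ 25/78 ≈ 0.320513.


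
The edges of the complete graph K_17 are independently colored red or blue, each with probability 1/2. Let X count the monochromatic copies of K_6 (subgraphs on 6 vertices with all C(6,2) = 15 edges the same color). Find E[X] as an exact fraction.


Let X = Σ_S X_S over the C(17, 6) = 12376 subsets S of size 6, where X_S = 1 if the K_6 on S is monochromatic.
For a fixed S, the K_6 on S has C(6, 2) = 15 edges. P[all 15 edges red] = (1/2)^15, and likewise for blue, so P[monochromatic] = 2·(1/2)^15 = 2^{1 − 15} = 1/16384.
Summing: E[X] = C(17, 6) · 2^{1 − 15} = 12376 · 1/16384 = 1547/2048.
Numerically: E[X] ≈ 0.755371.

E[X] = C(17,6)·2^(1−C(6,2)) = 1547/2048 ≈ 0.755371.


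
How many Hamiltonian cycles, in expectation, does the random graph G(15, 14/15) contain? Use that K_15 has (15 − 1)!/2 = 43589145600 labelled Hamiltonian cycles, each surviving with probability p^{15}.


K_15 has (15 − 1)!/2 = 43589145600 labelled Hamiltonian cycles.
For each such Hamiltonian cycle H, let X_H = 1 if all 15 edges of H are present in G. Then P[X_H = 1] = p^{15} = (14/15)^{15} = 155568095557812224/437893890380859375.
By linearity of expectation: E[X] = Σ_H E[X_H] = 43589145600 · p^{15} = 43589145600 · 155568095557812224/437893890380859375 = 1116227221067356419653632/72081298828125.
Numerically: E[X] ≈ 1.549e+10.

E[X] = 43589145600 · (14/15)^{15} = 1116227221067356419653632/72081298828125 ≈ 1.549e+10.


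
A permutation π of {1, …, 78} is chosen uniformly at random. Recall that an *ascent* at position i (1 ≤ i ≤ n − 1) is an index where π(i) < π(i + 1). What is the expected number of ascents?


Write X = Σ X_I over i = 1, …, 77, with X_I the indicator of one ascent.
There are 77 indicators.
For each fixed i, the pair (π(i), π(i+1)) is a uniformly random ordered pair of distinct values from {1, …, 78}; by symmetry P[π(i) < π(i+1)] = 1/2.
By linearity: E[X] = 77 · (1/2) = (78 − 1) · (1/2) = 77/2 ≈ 38.500.

E[X] = 77/2 = 38.500.


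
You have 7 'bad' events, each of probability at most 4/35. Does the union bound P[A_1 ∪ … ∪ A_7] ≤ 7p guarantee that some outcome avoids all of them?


Union bound: P[∪_{i=1}^{7} A_i] ≤ Σ_i P[A_i] ≤ 7·p = 7·(4/35) = 4/5.
Numerically: 4/5 ≈ 0.800.
Is 4/5 < 1? YES.
Since P[∪ A_i] ≤ 4/5 < 1, the complement has P[∩ A_i^c] ≥ 1 − 4/5 = 1/5 > 0, so some outcome avoids every A_i.

7·p = 4/5 ≈ 0.800; existence CERTIFIED by the union bound.


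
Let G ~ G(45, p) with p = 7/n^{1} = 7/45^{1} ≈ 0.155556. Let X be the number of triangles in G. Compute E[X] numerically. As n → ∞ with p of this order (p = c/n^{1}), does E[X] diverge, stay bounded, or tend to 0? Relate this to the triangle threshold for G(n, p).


Number of potential triangles: C(45, 3) = 14190.
Each occurs with probability p³ ≈ (0.155556)³ ≈ 3.76406036e-03.
By linearity: E[X] = C(45, 3)·p³ ≈ 14190 · 3.76406036e-03 ≈ 53.412016.
Here α = 1, so p = 7/n is exactly at the triangle threshold p ~ 1/n. Asymptotically E[X] → c³/6 = 7³/6 = 343/6 ≈ 57.166667, a bounded constant. In this regime the triangle count is asymptotically Poisson(c³/6).

E[X] ≈ 53.412016; in regime p = Θ(1/n^{1}) E[X] stays bounded (at the triangle threshold p ~ 1/n).


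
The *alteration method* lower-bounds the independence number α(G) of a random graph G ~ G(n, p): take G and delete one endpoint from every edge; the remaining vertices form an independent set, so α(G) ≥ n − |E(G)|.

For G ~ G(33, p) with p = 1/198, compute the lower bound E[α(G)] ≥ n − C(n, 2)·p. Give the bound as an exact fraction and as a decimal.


E[|E(G)|] = C(33, 2)·p = 528 · (1/198) = 8/3.
E[α(G)] ≥ n − E[|E(G)|] = 33 − 8/3 = 91/3.
Numerically: ≈ 30.3333.
(This is only a lower bound; the true E[α(G)] may be larger.)

E[α(G)] ≥ 91/3 ≈ 30.3333.


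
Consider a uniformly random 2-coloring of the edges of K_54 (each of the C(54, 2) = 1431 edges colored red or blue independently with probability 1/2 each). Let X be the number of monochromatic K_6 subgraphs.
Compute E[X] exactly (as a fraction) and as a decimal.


Let X = Σ_S X_S over the C(54, 6) = 25827165 subsets S of size 6, where X_S = 1 if the K_6 on S is monochromatic.
For a fixed S, the K_6 on S has C(6, 2) = 15 edges. P[all 15 edges red] = (1/2)^15, and likewise for blue, so P[monochromatic] = 2·(1/2)^15 = 2^{1 − 15} = 1/16384.
Summing: E[X] = C(54, 6) · 2^{1 − 15} = 25827165 · 1/16384 = 25827165/16384.
Numerically: E[X] ≈ 1576.365.

E[X] = C(54,6)·2^(1−C(6,2)) = 25827165/16384 ≈ 1576.365.


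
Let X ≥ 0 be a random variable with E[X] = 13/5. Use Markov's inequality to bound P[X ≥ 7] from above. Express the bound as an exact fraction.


μ = E[X] = 13/5, a = 7.
Markov: P[X ≥ 7] ≤ μ/a = (13/5)/7 = 13/35.
Numerically: ≈ 0.37143.
(Since a = 7 > μ = 2.60000, the bound 13/35 is < 1 and informative.)

P[X ≥ 7] ≤ 13/35 ≈ 0.37143.


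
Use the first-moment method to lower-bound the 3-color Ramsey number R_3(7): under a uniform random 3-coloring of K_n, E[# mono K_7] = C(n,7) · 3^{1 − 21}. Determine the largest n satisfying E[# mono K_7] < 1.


We need C(n, 7) · 3^{1 − 21} < 1, i.e. C(n, 7) < 3^{21 − 1} = 3486784401.
Check values of n near the boundary:
  n = 75: C(75, 7) = 1984829850; 1984829850 < 3486784401? YES
  n = 76: C(76, 7) = 2186189400; 2186189400 < 3486784401? YES
  n = 77: C(77, 7) = 2404808340; 2404808340 < 3486784401? YES
  n = 78: C(78, 7) = 2641902120; 2641902120 < 3486784401? YES
  n = 79: C(79, 7) = 2898753715; 2898753715 < 3486784401? YES
  n = 80: C(80, 7) = 3176716400; 3176716400 < 3486784401? YES
  n = 81: C(81, 7) = 3477216600; 3477216600 < 3486784401? YES
  n = 82: C(82, 7) = 3801756816; 3801756816 < 3486784401? NO
  n = 83: C(83, 7) = 4151918628; 4151918628 < 3486784401? NO
The largest n with C(n, 7) < 3486784401 is n = 81 (where E[X] = 42928600/43046721 ≈ 0.997256). Hence R_3(7) > 81, i.e. R_3(7) ≥ 82.

Largest n = 81; hence R_3(7) > 81.


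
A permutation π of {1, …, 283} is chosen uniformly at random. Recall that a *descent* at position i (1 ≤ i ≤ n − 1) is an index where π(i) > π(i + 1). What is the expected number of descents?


Write X = Σ X_I over i = 1, …, 282, with X_I the indicator of one descent.
There are 282 indicators.
For each fixed i, the pair (π(i), π(i+1)) is a uniformly random ordered pair of distinct values from {1, …, 283}; by symmetry P[π(i) > π(i+1)] = 1/2.
By linearity: E[X] = 282 · (1/2) = (283 − 1) · (1/2) = 141 ≈ 141.00000.

E[X] = 141 = 141.00000.


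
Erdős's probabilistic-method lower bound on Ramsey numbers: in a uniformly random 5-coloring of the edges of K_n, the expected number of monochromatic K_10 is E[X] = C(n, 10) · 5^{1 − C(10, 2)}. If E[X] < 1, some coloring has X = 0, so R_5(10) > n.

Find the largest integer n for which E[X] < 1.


We need C(n, 10) · 5^{1 − 45} < 1, i.e. C(n, 10) < 5^{45 − 1} = 5684341886080801486968994140625.
Check values of n near the boundary:
  n = 5388: C(5388, 10) = 5634865093375880654852250419586; 5634865093375880654852250419586 < 5684341886080801486968994140625? YES
  n = 5389: C(5389, 10) = 5645340767466558997768874792926; 5645340767466558997768874792926 < 5684341886080801486968994140625? YES
  n = 5390: C(5390, 10) = 5655833965919099070255434039753; 5655833965919099070255434039753 < 5684341886080801486968994140625? YES
  n = 5391: C(5391, 10) = 5666344714787188828795213697883; 5666344714787188828795213697883 < 5684341886080801486968994140625? YES
  n = 5392: C(5392, 10) = 5676873040158402483252283957448; 5676873040158402483252283957448 < 5684341886080801486968994140625? YES
  n = 5393: C(5393, 10) = 5687418968154238267170642278008; 5687418968154238267170642278008 < 5684341886080801486968994140625? NO
  n = 5394: C(5394, 10) = 5697982524930156243149785372878; 5697982524930156243149785372878 < 5684341886080801486968994140625? NO
The largest n with C(n, 10) < 5684341886080801486968994140625 is n = 5392 (where E[X] = 5676873040158402483252283957448/5684341886080801486968994140625 ≈ 0.9986861). Hence R_5(10) > 5392, i.e. R_5(10) ≥ 5393.

Largest n = 5392; hence R_5(10) > 5392.


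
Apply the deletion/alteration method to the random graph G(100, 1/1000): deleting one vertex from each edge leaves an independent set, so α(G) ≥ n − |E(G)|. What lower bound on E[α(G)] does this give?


E[|E(G)|] = C(100, 2)·p = 4950 · (1/1000) = 99/20.
E[α(G)] ≥ n − E[|E(G)|] = 100 − 99/20 = 1901/20.
Numerically: ≈ 95.05000.
(This is only a lower bound; the true E[α(G)] may be larger.)

E[α(G)] ≥ 1901/20 ≈ 95.05000.


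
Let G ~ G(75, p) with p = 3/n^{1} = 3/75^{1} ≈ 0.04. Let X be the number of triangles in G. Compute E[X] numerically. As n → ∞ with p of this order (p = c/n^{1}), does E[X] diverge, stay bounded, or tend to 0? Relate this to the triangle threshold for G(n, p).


Number of potential triangles: C(75, 3) = 67525.
Each occurs with probability p³ ≈ (0.04)³ ≈ 6.400000e-05.
By linearity: E[X] = C(75, 3)·p³ ≈ 67525 · 6.400000e-05 ≈ 4.3216.
Here α = 1, so p = 3/n is exactly at the triangle threshold p ~ 1/n. Asymptotically E[X] → c³/6 = 3³/6 = 9/2 ≈ 4.5000, a bounded constant. In this regime the triangle count is asymptotically Poisson(c³/6).

E[X] ≈ 4.3216; in regime p = Θ(1/n^{1}) E[X] stays bounded (at the triangle threshold p ~ 1/n).


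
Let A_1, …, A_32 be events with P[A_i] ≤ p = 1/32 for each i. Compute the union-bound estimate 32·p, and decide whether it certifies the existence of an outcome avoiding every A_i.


Union bound: P[∪_{i=1}^{32} A_i] ≤ Σ_i P[A_i] ≤ 32·p = 32·(1/32) = 1.
Numerically: 1 ≈ 1.000.
Is 1 < 1? NO.
Since the bound 1 is ≥ 1, the union bound is uninformative here; it does NOT by itself certify existence.

32·p = 1 ≈ 1.000; existence NOT certified by the union bound.


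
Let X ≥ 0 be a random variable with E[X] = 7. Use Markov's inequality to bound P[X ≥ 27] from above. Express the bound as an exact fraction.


μ = E[X] = 7, a = 27.
Markov: P[X ≥ 27] ≤ μ/a = (7)/27 = 7/27.
Numerically: ≈ 0.2593.
(Since a = 27 > μ = 7.0000, the bound 7/27 is < 1 and informative.)

P[X ≥ 27] ≤ 7/27 ≈ 0.2593.


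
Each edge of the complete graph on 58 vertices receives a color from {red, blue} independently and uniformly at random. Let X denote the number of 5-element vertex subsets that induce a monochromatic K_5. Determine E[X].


Let X = Σ_S X_S over the C(58, 5) = 4582116 subsets S of size 5, where X_S = 1 if the K_5 on S is monochromatic.
For a fixed S, the K_5 on S has C(5, 2) = 10 edges. P[all 10 edges red] = (1/2)^10, and likewise for blue, so P[monochromatic] = 2·(1/2)^10 = 2^{1 − 10} = 1/512.
Summing: E[X] = C(58, 5) · 2^{1 − 10} = 4582116 · 1/512 = 1145529/128.
Numerically: E[X] ≈ 8949.445312.

E[X] = C(58,5)·2^(1−C(5,2)) = 1145529/128 ≈ 8949.445312.


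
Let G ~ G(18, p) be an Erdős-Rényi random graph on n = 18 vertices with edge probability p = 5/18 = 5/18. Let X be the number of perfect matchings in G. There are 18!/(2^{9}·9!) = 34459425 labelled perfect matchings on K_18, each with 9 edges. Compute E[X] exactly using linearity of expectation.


K_18 has 18!/(2^{9}·9!) = 34459425 labelled perfect matchings.
For each such perfect matching H, let X_H = 1 if all 9 edges of H are present in G. Then P[X_H = 1] = p^{9} = (5/18)^{9} = 1953125/198359290368.
By linearity: E[X] = Σ_H E[X_H] = 34459425 · p^{9} = 34459425 · 1953125/198359290368 = 830908203125/2448880128.
Numerically: E[X] ≈ 339.3.

E[X] = 34459425 · (5/18)^{9} = 830908203125/2448880128 ≈ 339.3.


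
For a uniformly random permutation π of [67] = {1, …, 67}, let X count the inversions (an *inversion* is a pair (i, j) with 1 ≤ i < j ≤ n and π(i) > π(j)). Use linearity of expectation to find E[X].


Write X = Σ X_I over the C(67, 2) = 2211 pairs i < j, with X_I the indicator of one inversion.
There are 2211 indicators.
For each fixed pair i < j, the values π(i) and π(j) are two distinct elements of {1, …, 67} in uniformly random order; by symmetry P[π(i) > π(j)] = 1/2.
By linearity: E[X] = 2211 · (1/2) = C(67, 2) · (1/2) = 2211/2 = 2211/2 ≈ 1105.500000.

E[X] = 2211/2 = 1105.500000.


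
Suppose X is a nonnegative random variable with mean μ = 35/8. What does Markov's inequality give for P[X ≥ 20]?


μ = E[X] = 35/8, a = 20.
Markov: P[X ≥ 20] ≤ μ/a = (35/8)/20 = 7/32.
Numerically: ≈ 0.219.
(Since a = 20 > μ = 4.375, the bound 7/32 is < 1 and informative.)

P[X ≥ 20] ≤ 7/32 ≈ 0.219.


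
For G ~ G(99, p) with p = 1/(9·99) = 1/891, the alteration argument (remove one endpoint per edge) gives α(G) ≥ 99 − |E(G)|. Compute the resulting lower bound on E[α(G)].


E[|E(G)|] = C(99, 2)·p = 4851 · (1/891) = 49/9.
E[α(G)] ≥ n − E[|E(G)|] = 99 − 49/9 = 842/9.
Numerically: ≈ 93.555556.
(This is only a lower bound; the true E[α(G)] may be larger.)

E[α(G)] ≥ 842/9 ≈ 93.555556.


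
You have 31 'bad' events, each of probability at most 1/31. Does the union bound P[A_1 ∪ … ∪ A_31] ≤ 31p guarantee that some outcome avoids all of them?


Union bound: P[∪_{i=1}^{31} A_i] ≤ Σ_i P[A_i] ≤ 31·p = 31·(1/31) = 1.
Numerically: 1 ≈ 1.0000.
Is 1 < 1? NO.
Since the bound 1 is ≥ 1, the union bound is uninformative here; it does NOT by itself certify existence.

31·p = 1 ≈ 1.0000; existence NOT certified by the union bound.


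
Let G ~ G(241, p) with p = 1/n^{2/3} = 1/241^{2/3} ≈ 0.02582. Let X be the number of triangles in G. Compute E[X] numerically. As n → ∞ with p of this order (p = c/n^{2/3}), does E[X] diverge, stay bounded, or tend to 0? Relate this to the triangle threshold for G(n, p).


Number of potential triangles: C(241, 3) = 2303960.
Each occurs with probability p³ ≈ (0.02582)³ ≈ 1.721733e-05.
By linearity: E[X] = C(241, 3)·p³ ≈ 2303960 · 1.721733e-05 ≈ 39.6680.
Since α = 2/3 < 1, p = c/n^{2/3} ≫ 1/n is above the triangle threshold p ~ 1/n. Asymptotically E[X] ~ (c³/6)·n^{3(1−α)} = (1³/6)·n^{1} → ∞; triangles are abundant w.h.p.

E[X] ≈ 39.6680; in regime p = Θ(1/n^{2/3}) E[X] diverges (above the triangle threshold p ~ 1/n).


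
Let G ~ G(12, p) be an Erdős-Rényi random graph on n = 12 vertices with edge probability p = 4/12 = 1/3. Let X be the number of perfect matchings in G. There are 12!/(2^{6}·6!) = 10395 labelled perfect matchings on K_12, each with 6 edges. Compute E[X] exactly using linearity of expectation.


K_12 has 12!/(2^{6}·6!) = 10395 labelled perfect matchings.
For each such perfect matching H, let X_H = 1 if all 6 edges of H are present in G. Then P[X_H = 1] = p^{6} = (1/3)^{6} = 1/729.
By linearity of expectation: E[X] = Σ_H E[X_H] = 10395 · p^{6} = 10395 · 1/729 = 385/27.
Numerically: E[X] ≈ 14.26.

E[X] = 10395 · (1/3)^{6} = 385/27 ≈ 14.26.


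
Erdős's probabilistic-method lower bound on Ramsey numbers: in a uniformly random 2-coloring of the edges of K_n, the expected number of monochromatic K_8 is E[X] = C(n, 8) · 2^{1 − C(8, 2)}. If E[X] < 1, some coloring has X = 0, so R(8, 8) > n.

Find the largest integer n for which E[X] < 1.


We need C(n, 8) · 2^{1 − 28} < 1, i.e. C(n, 8) < 2^{28 − 1} = 134217728.
Check values of n near the boundary:
  n = 40: C(40, 8) = 76904685; 76904685 < 134217728? YES
  n = 41: C(41, 8) = 95548245; 95548245 < 134217728? YES
  n = 42: C(42, 8) = 118030185; 118030185 < 134217728? YES
  n = 43: C(43, 8) = 145008513; 145008513 < 134217728? NO
The largest n with C(n, 8) < 134217728 is n = 42 (where E[X] = 118030185/134217728 ≈ 0.879393). Hence R(8, 8) > 42, i.e. R(8, 8) ≥ 43.

Largest n = 42; hence R(8, 8) > 42.


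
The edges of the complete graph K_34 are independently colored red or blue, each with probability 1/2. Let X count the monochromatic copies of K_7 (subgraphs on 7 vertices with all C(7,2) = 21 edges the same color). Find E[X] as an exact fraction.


Let X = Σ_S X_S over the C(34, 7) = 5379616 subsets S of size 7, where X_S = 1 if the K_7 on S is monochromatic.
For a fixed S, the K_7 on S has C(7, 2) = 21 edges. P[all 21 edges red] = (1/2)^21, and likewise for blue, so P[monochromatic] = 2·(1/2)^21 = 2^{1 − 21} = 1/1048576.
Summing: E[X] = C(34, 7) · 2^{1 − 21} = 5379616 · 1/1048576 = 168113/32768.
Numerically: E[X] ≈ 5.13040.

E[X] = C(34,7)·2^(1−C(7,2)) = 168113/32768 ≈ 5.13040.


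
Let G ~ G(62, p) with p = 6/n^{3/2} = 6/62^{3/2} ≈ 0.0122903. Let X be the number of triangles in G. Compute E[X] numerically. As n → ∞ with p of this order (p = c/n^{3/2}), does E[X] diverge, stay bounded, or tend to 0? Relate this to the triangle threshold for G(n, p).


Number of potential triangles: C(62, 3) = 37820.
Each occurs with probability p³ ≈ (0.0122903)³ ≈ 1.85648373e-06.
By linearity: E[X] = C(62, 3)·p³ ≈ 37820 · 1.85648373e-06 ≈ 0.070212.
Since α = 3/2 > 1, p = c/n^{3/2} = o(1/n) is below the triangle threshold p ~ 1/n. Asymptotically E[X] ~ (c³/6)·n^{3(1−α)} = (6³/6)·n^{-1.5} → 0, so by Markov's inequality G has no triangles w.h.p.

E[X] ≈ 0.070212; in regime p = Θ(1/n^{3/2}) E[X] tends to 0 (below the triangle threshold p ~ 1/n).


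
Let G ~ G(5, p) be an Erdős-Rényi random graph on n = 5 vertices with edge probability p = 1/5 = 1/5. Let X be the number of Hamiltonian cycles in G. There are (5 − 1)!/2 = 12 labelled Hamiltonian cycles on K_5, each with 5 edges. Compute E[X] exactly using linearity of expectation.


K_5 has (5 − 1)!/2 = 12 labelled Hamiltonian cycles.
For each such Hamiltonian cycle H, let X_H = 1 if all 5 edges of H are present in G. Then P[X_H = 1] = p^{5} = (1/5)^{5} = 1/3125.
By linearity: E[X] = Σ_H E[X_H] = 12 · p^{5} = 12 · 1/3125 = 12/3125.
Numerically: E[X] ≈ 0.00384.

E[X] = 12 · (1/5)^{5} = 12/3125 ≈ 0.00384.


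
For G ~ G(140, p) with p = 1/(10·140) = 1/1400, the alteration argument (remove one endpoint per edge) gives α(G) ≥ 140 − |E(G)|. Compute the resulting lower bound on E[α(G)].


E[|E(G)|] = C(140, 2)·p = 9730 · (1/1400) = 139/20.
E[α(G)] ≥ n − E[|E(G)|] = 140 − 139/20 = 2661/20.
Numerically: ≈ 133.050000.
(This is only a lower bound; the true E[α(G)] may be larger.)

E[α(G)] ≥ 2661/20 ≈ 133.050000.


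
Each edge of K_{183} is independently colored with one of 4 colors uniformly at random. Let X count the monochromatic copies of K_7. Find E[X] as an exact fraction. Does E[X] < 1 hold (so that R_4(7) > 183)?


E[X] = C(183, 7) · 4^{1 − 21} = 1214197462413 · 4^{−20} = 1214197462413/1099511627776.
As a reduced fraction: E[X] = 1214197462413/1099511627776 ≈ 1.1043.
Is E[X] < 1? NO.
Since E[X] ≥ 1, the first-moment bound is inconclusive at n = 183; it does NOT by itself certify R_4(7) > 183.

E[X] = 1214197462413/1099511627776 ≈ 1.1043; E[X] ≥ 1; first-moment method inconclusive here.


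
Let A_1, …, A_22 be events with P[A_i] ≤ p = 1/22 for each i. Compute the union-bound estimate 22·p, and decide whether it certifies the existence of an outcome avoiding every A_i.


Union bound: P[∪_{i=1}^{22} A_i] ≤ Σ_i P[A_i] ≤ 22·p = 22·(1/22) = 1.
Numerically: 1 ≈ 1.000.
Is 1 < 1? NO.
Since the bound 1 is ≥ 1, the union bound is uninformative here; it does NOT by itself certify existence.

22·p = 1 ≈ 1.000; existence NOT certified by the union bound.


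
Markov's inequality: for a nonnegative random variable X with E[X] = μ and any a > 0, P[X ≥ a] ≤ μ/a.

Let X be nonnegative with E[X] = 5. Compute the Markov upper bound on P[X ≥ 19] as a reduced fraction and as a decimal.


μ = E[X] = 5, a = 19.
Markov: P[X ≥ 19] ≤ μ/a = (5)/19 = 5/19.
Numerically: ≈ 0.2632.
(Since a = 19 > μ = 5.0000, the bound 5/19 is < 1 and informative.)

P[X ≥ 19] ≤ 5/19 ≈ 0.2632.


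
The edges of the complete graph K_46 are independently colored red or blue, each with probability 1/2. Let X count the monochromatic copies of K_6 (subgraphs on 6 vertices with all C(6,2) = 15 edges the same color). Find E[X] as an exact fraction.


Let X = Σ_S X_S over the C(46, 6) = 9366819 subsets S of size 6, where X_S = 1 if the K_6 on S is monochromatic.
For a fixed S, the K_6 on S has C(6, 2) = 15 edges. P[all 15 edges red] = (1/2)^15, and likewise for blue, so P[monochromatic] = 2·(1/2)^15 = 2^{1 − 15} = 1/16384.
By linearity: E[X] = C(46, 6) · 2^{1 − 15} = 9366819 · 1/16384 = 9366819/16384.
Numerically: E[X] ≈ 571.7053.

E[X] = C(46,6)·2^(1−C(6,2)) = 9366819/16384 ≈ 571.7053.


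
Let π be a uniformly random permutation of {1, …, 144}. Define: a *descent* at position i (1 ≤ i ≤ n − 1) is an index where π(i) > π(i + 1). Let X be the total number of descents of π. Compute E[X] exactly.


Write X = Σ X_I over i = 1, …, 143, with X_I the indicator of one descent.
There are 143 indicators.
For each fixed i, the pair (π(i), π(i+1)) is a uniformly random ordered pair of distinct values from {1, …, 144}; by symmetry P[π(i) > π(i+1)] = 1/2.
By linearity: E[X] = 143 · (1/2) = (144 − 1) · (1/2) = 143/2 ≈ 71.500000.

E[X] = 143/2 = 71.500000.


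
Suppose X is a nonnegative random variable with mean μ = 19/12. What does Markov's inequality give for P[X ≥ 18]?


μ = E[X] = 19/12, a = 18.
Markov: P[X ≥ 18] ≤ μ/a = (19/12)/18 = 19/216.
Numerically: ≈ 0.0880.
(Since a = 18 > μ = 1.5833, the bound 19/216 is < 1 and informative.)

P[X ≥ 18] ≤ 19/216 ≈ 0.0880.


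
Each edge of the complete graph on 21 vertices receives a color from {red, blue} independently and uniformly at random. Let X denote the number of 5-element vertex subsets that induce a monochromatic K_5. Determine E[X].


Let X = Σ_S X_S over the C(21, 5) = 20349 subsets S of size 5, where X_S = 1 if the K_5 on S is monochromatic.
For a fixed S, the K_5 on S has C(5, 2) = 10 edges. P[all 10 edges red] = (1/2)^10, and likewise for blue, so P[monochromatic] = 2·(1/2)^10 = 2^{1 − 10} = 1/512.
By linearity: E[X] = C(21, 5) · 2^{1 − 10} = 20349 · 1/512 = 20349/512.
Numerically: E[X] ≈ 39.7441.

E[X] = C(21,5)·2^(1−C(5,2)) = 20349/512 ≈ 39.7441.


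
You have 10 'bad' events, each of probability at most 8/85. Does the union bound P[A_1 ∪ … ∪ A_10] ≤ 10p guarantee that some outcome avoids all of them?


Union bound: P[∪_{i=1}^{10} A_i] ≤ Σ_i P[A_i] ≤ 10·p = 10·(8/85) = 16/17.
Numerically: 16/17 ≈ 0.941.
Is 16/17 < 1? YES.
Since P[∪ A_i] ≤ 16/17 < 1, the complement has P[∩ A_i^c] ≥ 1 − 16/17 = 1/17 > 0, so some outcome avoids every A_i.

10·p = 16/17 ≈ 0.941; existence CERTIFIED by the union bound.


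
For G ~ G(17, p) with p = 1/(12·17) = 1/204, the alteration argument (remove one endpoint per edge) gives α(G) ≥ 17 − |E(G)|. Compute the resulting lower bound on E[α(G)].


E[|E(G)|] = C(17, 2)·p = 136 · (1/204) = 2/3.
E[α(G)] ≥ n − E[|E(G)|] = 17 − 2/3 = 49/3.
Numerically: ≈ 16.333.
(This is only a lower bound; the true E[α(G)] may be larger.)

E[α(G)] ≥ 49/3 ≈ 16.333.


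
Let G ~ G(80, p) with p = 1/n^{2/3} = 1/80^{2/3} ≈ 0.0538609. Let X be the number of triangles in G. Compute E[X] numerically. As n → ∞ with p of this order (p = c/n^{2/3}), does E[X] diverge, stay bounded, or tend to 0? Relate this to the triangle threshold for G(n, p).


Number of potential triangles: C(80, 3) = 82160.
Each occurs with probability p³ ≈ (0.0538609)³ ≈ 1.56250000e-04.
By linearity: E[X] = C(80, 3)·p³ ≈ 82160 · 1.56250000e-04 ≈ 12.837500.
Since α = 2/3 < 1, p = c/n^{2/3} ≫ 1/n is above the triangle threshold p ~ 1/n. Asymptotically E[X] ~ (c³/6)·n^{3(1−α)} = (1³/6)·n^{1} → ∞; triangles are abundant w.h.p.

E[X] ≈ 12.837500; in regime p = Θ(1/n^{2/3}) E[X] diverges (above the triangle threshold p ~ 1/n).


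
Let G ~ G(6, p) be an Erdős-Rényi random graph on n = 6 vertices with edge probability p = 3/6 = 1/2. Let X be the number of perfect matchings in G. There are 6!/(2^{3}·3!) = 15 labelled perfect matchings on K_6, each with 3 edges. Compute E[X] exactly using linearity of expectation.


K_6 has 6!/(2^{3}·3!) = 15 labelled perfect matchings.
For each such perfect matching H, let X_H = 1 if all 3 edges of H are present in G. Then P[X_H = 1] = p^{3} = (1/2)^{3} = 1/8.
By linearity: E[X] = Σ_H E[X_H] = 15 · p^{3} = 15 · 1/8 = 15/8.
Numerically: E[X] ≈ 1.88.

E[X] = 15 · (1/2)^{3} = 15/8 ≈ 1.88.


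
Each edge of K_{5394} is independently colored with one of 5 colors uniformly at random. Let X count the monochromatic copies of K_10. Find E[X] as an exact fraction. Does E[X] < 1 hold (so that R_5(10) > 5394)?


E[X] = C(5394, 10) · 5^{1 − 45} = 5697982524930156243149785372878 · 5^{−44} = 5697982524930156243149785372878/5684341886080801486968994140625.
As a reduced fraction: E[X] = 5697982524930156243149785372878/5684341886080801486968994140625 ≈ 1.0024.
Is E[X] < 1? NO.
Since E[X] ≥ 1, the first-moment bound is inconclusive at n = 5394; it does NOT by itself certify R_5(10) > 5394.

E[X] = 5697982524930156243149785372878/5684341886080801486968994140625 ≈ 1.0024; E[X] ≥ 1; first-moment method inconclusive here.


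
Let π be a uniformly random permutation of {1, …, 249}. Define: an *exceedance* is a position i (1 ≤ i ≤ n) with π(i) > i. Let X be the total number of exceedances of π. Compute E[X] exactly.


Write X = Σ_{i=1}^{249} X_i, where X_i = 1_{π(i) > i}.
For each fixed i, π(i) is uniform over {1, …, 249} (marginal of a uniform permutation), so P[π(i) > i] = (n − i)/n. Summing: Σ_{i=1}^{249} (n − i)/n = (0 + 1 + … + 248)/249 = 249(249 − 1)/(2·249) = (249 − 1)/2.
Hence E[X] = Σ_{i=1}^{249} (249 − i)/249 = 124 ≈ 124.00000.

E[X] = 124 = 124.00000.


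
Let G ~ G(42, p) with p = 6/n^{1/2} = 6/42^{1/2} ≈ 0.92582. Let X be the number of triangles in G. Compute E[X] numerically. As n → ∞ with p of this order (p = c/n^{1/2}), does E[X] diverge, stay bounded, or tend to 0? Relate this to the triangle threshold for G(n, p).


Number of potential triangles: C(42, 3) = 11480.
Each occurs with probability p³ ≈ (0.92582)³ ≈ 7.93560086e-01.
By linearity: E[X] = C(42, 3)·p³ ≈ 11480 · 7.93560086e-01 ≈ 9110.069782.
Since α = 1/2 < 1, p = c/n^{1/2} ≫ 1/n is above the triangle threshold p ~ 1/n. Asymptotically E[X] ~ (c³/6)·n^{3(1−α)} = (6³/6)·n^{1.5} → ∞; triangles are abundant w.h.p.

E[X] ≈ 9110.069782; in regime p = Θ(1/n^{1/2}) E[X] diverges (above the triangle threshold p ~ 1/n).


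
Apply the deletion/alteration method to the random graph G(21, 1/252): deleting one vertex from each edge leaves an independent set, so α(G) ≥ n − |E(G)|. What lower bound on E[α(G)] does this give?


E[|E(G)|] = C(21, 2)·p = 210 · (1/252) = 5/6.
E[α(G)] ≥ n − E[|E(G)|] = 21 − 5/6 = 121/6.
Numerically: ≈ 20.16667.
(This is only a lower bound; the true E[α(G)] may be larger.)

E[α(G)] ≥ 121/6 ≈ 20.16667.


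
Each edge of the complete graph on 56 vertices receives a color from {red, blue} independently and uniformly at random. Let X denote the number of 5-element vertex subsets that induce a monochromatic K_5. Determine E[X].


Let X = Σ_S X_S over the C(56, 5) = 3819816 subsets S of size 5, where X_S = 1 if the K_5 on S is monochromatic.
For a fixed S, the K_5 on S has C(5, 2) = 10 edges. P[all 10 edges red] = (1/2)^10, and likewise for blue, so P[monochromatic] = 2·(1/2)^10 = 2^{1 − 10} = 1/512.
By linearity: E[X] = C(56, 5) · 2^{1 − 10} = 3819816 · 1/512 = 477477/64.
Numerically: E[X] ≈ 7460.578125.

E[X] = C(56,5)·2^(1−C(5,2)) = 477477/64 ≈ 7460.578125.


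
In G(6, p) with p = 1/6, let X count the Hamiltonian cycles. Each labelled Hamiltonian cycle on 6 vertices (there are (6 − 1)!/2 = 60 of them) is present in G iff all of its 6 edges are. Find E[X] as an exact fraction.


K_6 has (6 − 1)!/2 = 60 labelled Hamiltonian cycles.
For each such Hamiltonian cycle H, let X_H = 1 if all 6 edges of H are present in G. Then P[X_H = 1] = p^{6} = (1/6)^{6} = 1/46656.
By linearity: E[X] = Σ_H E[X_H] = 60 · p^{6} = 60 · 1/46656 = 5/3888.
Numerically: E[X] ≈ 0.001286.

E[X] = 60 · (1/6)^{6} = 5/3888 ≈ 0.001286.


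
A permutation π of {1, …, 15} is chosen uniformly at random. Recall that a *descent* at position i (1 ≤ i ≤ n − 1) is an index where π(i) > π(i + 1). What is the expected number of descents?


Write X = Σ X_I over i = 1, …, 14, with X_I the indicator of one descent.
There are 14 indicators.
For each fixed i, the pair (π(i), π(i+1)) is a uniformly random ordered pair of distinct values from {1, …, 15}; by symmetry P[π(i) > π(i+1)] = 1/2.
By linearity: E[X] = 14 · (1/2) = (15 − 1) · (1/2) = 7 ≈ 7.000.

E[X] = 7 = 7.000.


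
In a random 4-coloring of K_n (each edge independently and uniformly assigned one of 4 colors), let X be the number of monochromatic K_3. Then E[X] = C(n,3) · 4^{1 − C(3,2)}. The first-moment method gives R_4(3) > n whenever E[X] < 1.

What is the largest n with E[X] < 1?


We need C(n, 3) · 4^{1 − 3} < 1, i.e. C(n, 3) < 4^{3 − 1} = 16.
Check values of n near the boundary:
  n = 4: C(4, 3) = 4; 4 < 16? YES
  n = 5: C(5, 3) = 10; 10 < 16? YES
  n = 6: C(6, 3) = 20; 20 < 16? NO
The largest n with C(n, 3) < 16 is n = 5 (where E[X] = 5/8 ≈ 0.625). Hence R_4(3) > 5, i.e. R_4(3) ≥ 6.

Largest n = 5; hence R_4(3) > 5.


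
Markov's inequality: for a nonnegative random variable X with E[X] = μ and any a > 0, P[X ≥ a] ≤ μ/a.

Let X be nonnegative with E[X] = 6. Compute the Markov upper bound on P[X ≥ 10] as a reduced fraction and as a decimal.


μ = E[X] = 6, a = 10.
Markov: P[X ≥ 10] ≤ μ/a = (6)/10 = 3/5.
Numerically: ≈ 0.6000.
(Since a = 10 > μ = 6.0000, the bound 3/5 is < 1 and informative.)

P[X ≥ 10] ≤ 3/5 ≈ 0.6000.
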